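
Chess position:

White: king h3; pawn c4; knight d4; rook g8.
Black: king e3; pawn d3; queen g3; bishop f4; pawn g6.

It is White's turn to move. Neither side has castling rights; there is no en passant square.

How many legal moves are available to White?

0

White to move; king on h3.
In check: yes, from the black queen on g3.
Legal moves: none.
Count: 0.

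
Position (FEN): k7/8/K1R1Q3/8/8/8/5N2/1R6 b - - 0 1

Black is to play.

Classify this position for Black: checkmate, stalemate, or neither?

stalemate

Black to move; black king on a8.
In check: no.
King squares — a7: attacked by Ka6; b7: attacked by Rb1; b8: attacked by Rb1.
Legal moves for Black: none.
Not in check and no legal moves → stalemate.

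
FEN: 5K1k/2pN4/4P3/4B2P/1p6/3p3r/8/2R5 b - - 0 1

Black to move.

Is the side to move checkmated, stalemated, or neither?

Black to move; black king on h8.
In check: yes, from the white bishop on e5.
Legal moves for Black: Kh7.
Black is in check but has 1 legal move → neither.

neither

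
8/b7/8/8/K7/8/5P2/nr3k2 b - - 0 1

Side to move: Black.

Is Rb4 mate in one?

After Rb4: white king on a4; in check: yes, from the black rook on b4.
White has 3 legal replies: Ka5, Kxb4, Ka3.
In check but a legal move exists → not checkmate.

no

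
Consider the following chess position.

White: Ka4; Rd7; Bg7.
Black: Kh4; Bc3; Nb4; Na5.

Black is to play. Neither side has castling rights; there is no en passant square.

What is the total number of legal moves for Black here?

23

Black to move; king on h4.
In check: no.
Legal moves: Nb7, Nac6, Nc4, Nb3, Kh5, Kg5, Kg4, Kh3, Kg3, Nbc6, Na6, Nd5, Nd3, Nc2, Na2, Bxg7, Bf6, Be5, Bd4, Bd2, Bb2, Be1, Ba1.
Count: 23.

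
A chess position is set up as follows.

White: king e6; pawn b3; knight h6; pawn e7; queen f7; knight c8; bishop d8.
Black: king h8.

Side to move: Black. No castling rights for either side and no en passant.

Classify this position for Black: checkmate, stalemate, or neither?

stalemate

Black to move; black king on h8.
In check: no.
King squares — g7: attacked by Qf7; h7: attacked by Qf7; g8: attacked by Nh6.
Legal moves for Black: none.
Not in check and no legal moves → stalemate.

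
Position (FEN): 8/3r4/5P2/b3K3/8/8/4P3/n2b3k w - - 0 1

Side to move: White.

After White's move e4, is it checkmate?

After e4: black king on h1; in check: no.
Black is not in check, so this cannot be checkmate.

no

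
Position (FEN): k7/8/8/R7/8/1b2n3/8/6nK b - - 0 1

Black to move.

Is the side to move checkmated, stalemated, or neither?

Black to move; black king on a8.
In check: yes, from the white rook on a5.
King squares — a7: attacked by Ra5; b7: available; b8: available.
Legal moves for Black: Kb8, Kb7.
Black is in check but has 2 legal moves → neither.

neither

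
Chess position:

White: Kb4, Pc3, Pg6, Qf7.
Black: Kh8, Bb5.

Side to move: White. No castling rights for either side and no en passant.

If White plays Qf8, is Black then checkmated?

yes

After Qf8: black king on h8; in check: yes, from the white queen on f8.
King squares — g7: attacked by Qf8; h7: attacked by Pg6; g8: attacked by Qf8.
Black has no legal moves → checkmate.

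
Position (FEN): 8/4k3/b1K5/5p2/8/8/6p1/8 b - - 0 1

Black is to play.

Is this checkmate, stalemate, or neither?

neither

Black to move; black king on e7.
In check: no.
Legal moves for Black: Kf8, Ke8, Kd8, Kf7, Kf6, Ke6, Bc8, Bb7+, Bb5+, Bc4, Bd3, Be2, Bf1, f4, g1=Q, g1=R, g1=B, g1=N.
Black has 18 legal moves and is not in check → neither.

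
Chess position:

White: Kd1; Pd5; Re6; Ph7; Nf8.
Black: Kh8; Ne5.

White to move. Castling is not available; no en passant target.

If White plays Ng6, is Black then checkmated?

no

After Ng6: black king on h8; in check: yes, from the white knight on g6.
Black has 3 legal replies: Kxh7, Kg7, Nxg6.
In check but a legal move exists → not checkmate.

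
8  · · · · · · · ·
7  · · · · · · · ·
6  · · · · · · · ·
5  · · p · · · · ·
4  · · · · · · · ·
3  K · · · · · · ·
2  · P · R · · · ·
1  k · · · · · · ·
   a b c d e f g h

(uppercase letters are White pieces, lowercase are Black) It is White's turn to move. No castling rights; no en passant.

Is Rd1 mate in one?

yes

After Rd1: black king on a1; in check: yes, from the white rook on d1.
King squares — b1: attacked by Rd1; a2: attacked by Ka3; b2: attacked by Ka3.
Black has no legal moves → checkmate.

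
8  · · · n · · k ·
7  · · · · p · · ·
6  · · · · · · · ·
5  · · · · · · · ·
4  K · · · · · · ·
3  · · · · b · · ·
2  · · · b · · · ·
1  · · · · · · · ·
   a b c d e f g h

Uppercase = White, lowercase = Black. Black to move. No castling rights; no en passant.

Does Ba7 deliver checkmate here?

After Ba7: white king on a4; in check: no.
White is not in check, so this cannot be checkmate.

no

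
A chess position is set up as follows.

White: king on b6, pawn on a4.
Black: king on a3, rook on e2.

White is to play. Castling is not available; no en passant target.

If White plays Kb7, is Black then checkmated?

After Kb7: black king on a3; in check: no.
Black is not in check, so this cannot be checkmate.

no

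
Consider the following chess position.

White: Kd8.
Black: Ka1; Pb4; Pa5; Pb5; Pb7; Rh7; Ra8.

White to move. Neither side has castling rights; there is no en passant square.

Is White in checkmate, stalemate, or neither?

checkmate

White to move; white king on d8.
In check: yes, from the black rook on a8.
King squares — c7: attacked by Rh7; d7: attacked by Rh7; e7: attacked by Rh7; c8: attacked by Ra8; e8: attacked by Ra8.
Legal moves for White: none.
In check with no legal moves → checkmate.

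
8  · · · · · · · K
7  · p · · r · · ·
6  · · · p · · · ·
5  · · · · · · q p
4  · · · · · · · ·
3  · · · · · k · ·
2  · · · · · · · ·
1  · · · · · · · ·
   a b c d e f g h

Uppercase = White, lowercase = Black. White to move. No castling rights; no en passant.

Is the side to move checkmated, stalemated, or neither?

stalemate

White to move; white king on h8.
In check: no.
King squares — g7: attacked by Qg5; h7: attacked by Re7; g8: attacked by Qg5.
Legal moves for White: none.
Not in check and no legal moves → stalemate.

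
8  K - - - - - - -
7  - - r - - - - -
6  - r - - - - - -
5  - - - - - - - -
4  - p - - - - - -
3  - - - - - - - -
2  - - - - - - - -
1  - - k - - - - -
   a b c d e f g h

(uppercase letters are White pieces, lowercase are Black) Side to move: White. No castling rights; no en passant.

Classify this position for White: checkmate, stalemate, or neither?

stalemate

White to move; white king on a8.
In check: no.
King squares — a7: attacked by Rc7; b7: attacked by Rb6; b8: attacked by Rb6.
Legal moves for White: none.
Not in check and no legal moves → stalemate.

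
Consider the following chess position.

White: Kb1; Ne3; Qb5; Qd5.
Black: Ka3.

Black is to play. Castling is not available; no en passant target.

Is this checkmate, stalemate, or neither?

stalemate

Black to move; black king on a3.
In check: no.
King squares — a2: attacked by Kb1; b2: attacked by Kb1; b3: attacked by Qb5; a4: attacked by Qb5; b4: attacked by Qb5.
Legal moves for Black: none.
Not in check and no legal moves → stalemate.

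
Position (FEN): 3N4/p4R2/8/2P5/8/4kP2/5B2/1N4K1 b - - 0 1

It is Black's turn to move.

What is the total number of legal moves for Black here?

2

Black to move; king on e3.
In check: yes, from the white bishop on f2.
Legal moves: Kd3, Ke2.
Count: 2.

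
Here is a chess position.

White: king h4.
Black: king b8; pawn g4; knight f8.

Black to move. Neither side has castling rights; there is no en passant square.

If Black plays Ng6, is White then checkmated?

After Ng6: white king on h4; in check: yes, from the black knight on g6.
White has 4 legal replies: Kh5, Kg5, Kxg4, Kg3.
In check but a legal move exists → not checkmate.

no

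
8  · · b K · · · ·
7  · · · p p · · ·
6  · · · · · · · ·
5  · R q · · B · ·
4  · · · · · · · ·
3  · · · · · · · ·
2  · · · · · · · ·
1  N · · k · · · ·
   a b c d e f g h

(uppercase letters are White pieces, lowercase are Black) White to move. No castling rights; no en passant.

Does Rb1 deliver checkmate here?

After Rb1: black king on d1; in check: yes, from the white rook on b1.
Black has 3 legal replies: Ke2, Kd2, Qc1.
In check but a legal move exists → not checkmate.

no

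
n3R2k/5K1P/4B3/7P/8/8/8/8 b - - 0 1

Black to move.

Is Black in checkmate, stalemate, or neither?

Black to move; black king on h8.
In check: yes, from the white rook on e8.
King squares — g7: attacked by Kf7; h7: available; g8: attacked by Kf7.
Legal moves for Black: Kxh7.
Black is in check but has 1 legal move → neither.

neither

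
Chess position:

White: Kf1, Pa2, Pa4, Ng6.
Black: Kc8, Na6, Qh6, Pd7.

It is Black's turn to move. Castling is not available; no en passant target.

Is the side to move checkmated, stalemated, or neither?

neither

Black to move; black king on c8.
In check: no.
Legal moves for Black include: Kd8, Kb8, Kc7, Kb7, Qh8, Qf8+, Qh7, Qg7, Qxg6, Qh5, Qg5, Qh4, Qf4+, Qh3+, Qe3, Qh2, Qd2, Qh1+, ... (list truncated; more exist).
Black has legal moves and is not in check → neither.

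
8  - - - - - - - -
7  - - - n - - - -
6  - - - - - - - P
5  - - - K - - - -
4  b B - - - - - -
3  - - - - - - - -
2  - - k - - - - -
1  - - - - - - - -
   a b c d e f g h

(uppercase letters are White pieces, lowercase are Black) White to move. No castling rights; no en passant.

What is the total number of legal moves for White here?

White to move; king on d5.
In check: no.
Legal moves: Ke6, Kd6, Ke4, Kd4, Kc4, Bf8, Be7, Bd6, Bc5, Ba5, Bc3, Ba3, Bd2, Be1, h7.
Count: 15.

15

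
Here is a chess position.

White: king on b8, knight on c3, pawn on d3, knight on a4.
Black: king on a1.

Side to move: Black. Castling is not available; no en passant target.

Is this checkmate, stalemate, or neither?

Black to move; black king on a1.
In check: no.
King squares — b1: attacked by Nc3; a2: attacked by Nc3; b2: attacked by Na4.
Legal moves for Black: none.
Not in check and no legal moves → stalemate.

stalemate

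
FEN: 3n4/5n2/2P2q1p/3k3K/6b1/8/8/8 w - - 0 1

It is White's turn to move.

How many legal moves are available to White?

White to move; king on h5.
In check: yes, from the black bishop on g4.
Legal moves: Kxg4.
Count: 1.

1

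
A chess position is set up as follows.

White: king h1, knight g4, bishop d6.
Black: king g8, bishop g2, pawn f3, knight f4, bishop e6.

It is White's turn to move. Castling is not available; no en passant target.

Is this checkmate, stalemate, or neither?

White to move; white king on h1.
In check: yes, from the black bishop on g2.
Legal moves for White: Kh2, Kg1.
White is in check but has 2 legal moves → neither.

neither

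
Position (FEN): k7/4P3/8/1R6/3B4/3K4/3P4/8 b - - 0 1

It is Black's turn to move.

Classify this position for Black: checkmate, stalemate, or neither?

stalemate

Black to move; black king on a8.
In check: no.
King squares — a7: attacked by Bd4; b7: attacked by Rb5; b8: attacked by Rb5.
Legal moves for Black: none.
Not in check and no legal moves → stalemate.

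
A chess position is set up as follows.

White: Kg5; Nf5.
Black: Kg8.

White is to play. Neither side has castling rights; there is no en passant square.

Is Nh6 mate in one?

After Nh6: black king on g8; in check: yes, from the white knight on h6.
Black has 4 legal replies: Kh8, Kf8, Kh7, Kg7.
In check but a legal move exists → not checkmate.

no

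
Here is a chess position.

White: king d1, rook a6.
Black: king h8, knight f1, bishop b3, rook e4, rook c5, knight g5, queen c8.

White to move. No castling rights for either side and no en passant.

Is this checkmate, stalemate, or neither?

White to move; white king on d1.
In check: yes, from the black bishop on b3.
King squares — c1: attacked by Rc5; e1: attacked by Re4; c2: attacked by Bb3; d2: attacked by Nf1; e2: attacked by Re4.
Legal moves for White: none.
In check with no legal moves → checkmate.

checkmate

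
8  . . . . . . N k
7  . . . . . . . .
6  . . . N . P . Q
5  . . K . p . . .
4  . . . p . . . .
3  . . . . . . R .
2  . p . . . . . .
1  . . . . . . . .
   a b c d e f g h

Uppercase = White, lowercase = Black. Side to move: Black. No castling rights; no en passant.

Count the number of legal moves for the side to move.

0

Black to move; king on h8.
In check: yes, from the white queen on h6.
Legal moves: none.
Count: 0.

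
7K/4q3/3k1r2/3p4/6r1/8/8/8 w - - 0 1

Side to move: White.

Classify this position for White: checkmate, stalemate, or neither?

White to move; white king on h8.
In check: no.
King squares — g7: attacked by Rg4; h7: attacked by Qe7; g8: attacked by Rg4.
Legal moves for White: none.
Not in check and no legal moves → stalemate.

stalemate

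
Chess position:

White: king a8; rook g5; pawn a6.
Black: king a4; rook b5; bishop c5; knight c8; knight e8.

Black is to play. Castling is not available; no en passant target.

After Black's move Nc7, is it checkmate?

yes

After Nc7: white king on a8; in check: yes, from the black knight on c7.
King squares — a7: attacked by Bc5; b7: attacked by Rb5; b8: attacked by Rb5.
White has no legal moves → checkmate.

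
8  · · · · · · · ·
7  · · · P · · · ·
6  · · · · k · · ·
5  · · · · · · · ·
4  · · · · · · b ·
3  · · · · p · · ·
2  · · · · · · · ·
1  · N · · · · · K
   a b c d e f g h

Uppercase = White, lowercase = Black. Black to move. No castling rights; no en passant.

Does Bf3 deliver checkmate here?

After Bf3: white king on h1; in check: yes, from the black bishop on f3.
White has 2 legal replies: Kh2, Kg1.
In check but a legal move exists → not checkmate.

no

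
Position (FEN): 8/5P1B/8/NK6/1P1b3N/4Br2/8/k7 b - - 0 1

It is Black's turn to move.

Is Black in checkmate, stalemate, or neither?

neither

Black to move; black king on a1.
In check: no.
Legal moves for Black include: Bh8, Bg7, Ba7, Bf6, Bb6, Be5, Bc5, Bxe3, Bc3, Bb2, Rxf7, Rf6, Rf5+, Rf4, Rh3, Rg3, Rxe3, Rf2, ... (list truncated; more exist).
Black has legal moves and is not in check → neither.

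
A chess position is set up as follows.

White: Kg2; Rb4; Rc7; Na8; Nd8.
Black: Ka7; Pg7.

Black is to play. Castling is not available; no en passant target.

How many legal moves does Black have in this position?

2

Black to move; king on a7.
In check: yes, from the white rook on c7.
Legal moves: Kxa8, Ka6.
Count: 2.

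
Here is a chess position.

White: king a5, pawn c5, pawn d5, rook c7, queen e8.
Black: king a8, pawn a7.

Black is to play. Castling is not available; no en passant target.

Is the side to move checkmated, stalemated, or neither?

Black to move; black king on a8.
In check: yes, from the white queen on e8.
King squares — a7: own pawn; b7: attacked by Rc7; b8: attacked by Qe8.
Legal moves for Black: none.
In check with no legal moves → checkmate.

checkmate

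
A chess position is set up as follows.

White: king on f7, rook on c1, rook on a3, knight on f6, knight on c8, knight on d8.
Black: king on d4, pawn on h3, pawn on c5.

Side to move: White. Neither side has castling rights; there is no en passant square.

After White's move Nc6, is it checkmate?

yes

After Nc6: black king on d4; in check: yes, from the white knight on c6.
King squares — c3: attacked by Rc1; d3: attacked by Ra3; e3: attacked by Ra3; c4: attacked by Rc1; e4: attacked by Nf6; c5: own pawn; d5: attacked by Nf6; e5: attacked by Nc6.
Black has no legal moves → checkmate.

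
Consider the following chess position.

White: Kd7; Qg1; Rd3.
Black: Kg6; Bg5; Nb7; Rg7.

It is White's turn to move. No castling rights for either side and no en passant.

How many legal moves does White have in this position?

4

White to move; king on d7.
In check: yes, from the black rook on g7.
Legal moves: Ke8, Kc8, Ke6, Kc6.
Count: 4.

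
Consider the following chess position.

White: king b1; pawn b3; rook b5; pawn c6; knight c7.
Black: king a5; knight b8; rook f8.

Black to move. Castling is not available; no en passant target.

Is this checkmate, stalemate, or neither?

checkmate

Black to move; black king on a5.
In check: yes, from the white rook on b5.
King squares — a4: attacked by Pb3; b4: attacked by Rb5; b5: attacked by Nc7; a6: attacked by Nc7; b6: attacked by Rb5.
Legal moves for Black: none.
In check with no legal moves → checkmate.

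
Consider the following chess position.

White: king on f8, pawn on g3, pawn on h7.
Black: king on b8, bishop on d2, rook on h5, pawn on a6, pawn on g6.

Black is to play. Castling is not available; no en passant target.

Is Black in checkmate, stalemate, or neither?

neither

Black to move; black king on b8.
In check: no.
Legal moves for Black include: Kc8, Ka8, Kc7, Kb7, Ka7, Rxh7, Rh6, Rg5, Rf5+, Re5, Rd5, Rc5, Rb5, Ra5, Rh4, Rh3, Rh2, Rh1, ... (list truncated; more exist).
Black has legal moves and is not in check → neither.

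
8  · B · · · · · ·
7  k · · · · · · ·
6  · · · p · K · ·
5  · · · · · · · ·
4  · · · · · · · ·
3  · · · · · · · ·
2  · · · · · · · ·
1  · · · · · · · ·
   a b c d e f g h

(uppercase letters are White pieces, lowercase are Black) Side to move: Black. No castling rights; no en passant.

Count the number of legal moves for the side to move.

5

Black to move; king on a7.
In check: yes, from the white bishop on b8.
Legal moves: Kxb8, Ka8, Kb7, Kb6, Ka6.
Count: 5.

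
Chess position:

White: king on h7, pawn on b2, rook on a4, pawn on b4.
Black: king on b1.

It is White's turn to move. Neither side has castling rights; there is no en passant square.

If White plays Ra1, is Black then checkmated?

no

After Ra1: black king on b1; in check: yes, from the white rook on a1.
Black has 3 legal replies: Kc2, Kxb2, Kxa1.
In check but a legal move exists → not checkmate.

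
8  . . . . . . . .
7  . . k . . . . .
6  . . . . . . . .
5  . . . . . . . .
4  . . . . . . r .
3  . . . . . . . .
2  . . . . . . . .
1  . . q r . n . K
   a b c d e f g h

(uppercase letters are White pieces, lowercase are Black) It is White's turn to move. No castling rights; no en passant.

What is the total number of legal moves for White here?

0

White to move; king on h1.
In check: no.
Legal moves: none.
Count: 0.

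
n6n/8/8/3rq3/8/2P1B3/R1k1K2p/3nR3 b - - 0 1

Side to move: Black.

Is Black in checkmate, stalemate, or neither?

neither

Black to move; black king on c2.
In check: yes, from the white rook on a2.
King squares — b1: available; c1: attacked by Be3; d1: own knight; b2: attacked by Ra2; d2: attacked by Ra2; b3: available; c3: available; d3: attacked by Ke2.
Legal moves for Black: Kxc3, Kb3, Kb1, Nb2.
Black is in check but has 4 legal moves → neither.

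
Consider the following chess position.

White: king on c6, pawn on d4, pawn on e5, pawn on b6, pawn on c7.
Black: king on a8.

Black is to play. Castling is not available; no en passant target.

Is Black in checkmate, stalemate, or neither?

Black to move; black king on a8.
In check: no.
King squares — a7: attacked by Pb6; b7: attacked by Kc6; b8: attacked by Pc7.
Legal moves for Black: none.
Not in check and no legal moves → stalemate.

stalemate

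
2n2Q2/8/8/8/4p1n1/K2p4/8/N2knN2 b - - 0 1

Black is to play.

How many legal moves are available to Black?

Black to move; king on d1.
In check: no.
Legal moves: Ne7, Na7, Nd6, Nb6, Nh6, Nf6, Ne5, Ne3, Nh2, Nf2, Nf3, Ng2, Nc2+, Ke2, Kc1, e3, d2.
Count: 17.

17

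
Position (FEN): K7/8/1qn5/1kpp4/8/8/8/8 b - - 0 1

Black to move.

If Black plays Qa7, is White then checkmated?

After Qa7: white king on a8; in check: yes, from the black queen on a7.
King squares — a7: attacked by Nc6; b7: attacked by Qa7; b8: attacked by Nc6.
White has no legal moves → checkmate.

yes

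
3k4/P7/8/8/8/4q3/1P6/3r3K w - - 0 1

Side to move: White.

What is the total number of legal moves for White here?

2

White to move; king on h1.
In check: yes, from the black rook on d1.
Legal moves: Kh2, Kg2.
Count: 2.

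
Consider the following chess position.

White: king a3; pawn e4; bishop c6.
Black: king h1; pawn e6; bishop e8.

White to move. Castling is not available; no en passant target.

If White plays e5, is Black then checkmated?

After e5: black king on h1; in check: yes, from the white bishop on c6.
Black has 3 legal replies: Kh2, Kg1, Bxc6.
In check but a legal move exists → not checkmate.

no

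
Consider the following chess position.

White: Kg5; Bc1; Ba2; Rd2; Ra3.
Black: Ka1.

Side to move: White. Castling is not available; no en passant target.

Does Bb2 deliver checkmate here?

After Bb2: black king on a1; in check: yes, from the white bishop on b2.
King squares — b1: attacked by Ba2; a2: attacked by Ra3; b2: attacked by Rd2.
Black has no legal moves → checkmate.

yes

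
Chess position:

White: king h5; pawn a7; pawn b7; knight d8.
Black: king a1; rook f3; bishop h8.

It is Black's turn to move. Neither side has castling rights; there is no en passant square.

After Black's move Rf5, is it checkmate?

no

After Rf5: white king on h5; in check: yes, from the black rook on f5.
White has 4 legal replies: Kh6, Kg6, Kh4, Kg4.
In check but a legal move exists → not checkmate.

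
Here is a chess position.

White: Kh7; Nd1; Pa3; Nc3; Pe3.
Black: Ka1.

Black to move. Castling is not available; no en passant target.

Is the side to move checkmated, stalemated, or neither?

Black to move; black king on a1.
In check: no.
King squares — b1: attacked by Nc3; a2: attacked by Nc3; b2: attacked by Nd1.
Legal moves for Black: none.
Not in check and no legal moves → stalemate.

stalemate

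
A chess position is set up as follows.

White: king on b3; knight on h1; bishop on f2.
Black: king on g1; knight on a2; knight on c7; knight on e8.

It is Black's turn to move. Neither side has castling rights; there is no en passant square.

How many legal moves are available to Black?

4

Black to move; king on g1.
In check: yes, from the white bishop on f2.
Legal moves: Kh2, Kg2, Kxh1, Kf1.
Count: 4.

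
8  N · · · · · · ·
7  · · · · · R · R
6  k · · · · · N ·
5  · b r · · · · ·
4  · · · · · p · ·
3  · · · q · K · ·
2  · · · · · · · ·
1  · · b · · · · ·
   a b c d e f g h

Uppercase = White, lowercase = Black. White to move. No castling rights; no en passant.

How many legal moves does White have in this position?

3

White to move; king on f3.
In check: yes, from the black queen on d3.
Legal moves: Kg4, Kg2, Kf2.
Count: 3.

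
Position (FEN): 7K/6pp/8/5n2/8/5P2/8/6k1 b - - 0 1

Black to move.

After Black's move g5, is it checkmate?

After g5: white king on h8; in check: no.
White is not in check, so this cannot be checkmate.

no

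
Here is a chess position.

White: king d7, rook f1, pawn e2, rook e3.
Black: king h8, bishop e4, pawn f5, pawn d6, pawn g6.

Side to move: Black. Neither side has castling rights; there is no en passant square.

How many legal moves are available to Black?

16

Black to move; king on h8.
In check: no.
Legal moves: Kg8, Kh7, Kg7, Ba8, Bb7, Bc6+, Bd5, Bf3, Bd3, Bg2, Bc2, Bh1, Bb1, g5, d5, f4.
Count: 16.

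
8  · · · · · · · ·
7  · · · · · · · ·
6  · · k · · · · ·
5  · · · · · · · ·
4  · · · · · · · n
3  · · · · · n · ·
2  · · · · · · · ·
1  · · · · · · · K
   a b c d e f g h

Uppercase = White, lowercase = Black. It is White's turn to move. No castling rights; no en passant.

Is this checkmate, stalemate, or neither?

stalemate

White to move; white king on h1.
In check: no.
King squares — g1: attacked by Nf3; g2: attacked by Nh4; h2: attacked by Nf3.
Legal moves for White: none.
Not in check and no legal moves → stalemate.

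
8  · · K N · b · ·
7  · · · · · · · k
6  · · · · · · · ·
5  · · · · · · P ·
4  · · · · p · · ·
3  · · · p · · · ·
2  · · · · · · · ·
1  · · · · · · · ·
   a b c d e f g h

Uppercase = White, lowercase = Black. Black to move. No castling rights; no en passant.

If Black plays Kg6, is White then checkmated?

no

After Kg6: white king on c8; in check: no.
White is not in check, so this cannot be checkmate.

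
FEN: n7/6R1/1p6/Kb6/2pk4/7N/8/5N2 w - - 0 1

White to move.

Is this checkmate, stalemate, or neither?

neither

White to move; white king on a5.
In check: yes, from the black pawn on b6.
King squares — a4: attacked by Bb5; b4: available; b5: available; a6: attacked by Bb5; b6: attacked by Na8.
Legal moves for White: Kxb5, Kb4.
White is in check but has 2 legal moves → neither.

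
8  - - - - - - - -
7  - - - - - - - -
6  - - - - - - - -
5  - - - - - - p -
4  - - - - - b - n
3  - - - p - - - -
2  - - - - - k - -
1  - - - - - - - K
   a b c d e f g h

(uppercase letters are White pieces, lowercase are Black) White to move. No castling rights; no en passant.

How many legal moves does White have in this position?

White to move; king on h1.
In check: no.
Legal moves: none.
Count: 0.

0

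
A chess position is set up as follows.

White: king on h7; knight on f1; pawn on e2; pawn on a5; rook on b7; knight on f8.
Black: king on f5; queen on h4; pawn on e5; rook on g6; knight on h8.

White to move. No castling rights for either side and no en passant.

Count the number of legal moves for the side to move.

White to move; king on h7.
In check: yes, from the black queen on h4.
Legal moves: none.
Count: 0.

0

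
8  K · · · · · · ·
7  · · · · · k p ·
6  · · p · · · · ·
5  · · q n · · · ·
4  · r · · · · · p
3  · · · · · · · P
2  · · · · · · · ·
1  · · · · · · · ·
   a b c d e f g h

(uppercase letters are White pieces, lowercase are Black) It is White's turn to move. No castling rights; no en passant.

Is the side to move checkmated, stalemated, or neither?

White to move; white king on a8.
In check: no.
King squares — a7: attacked by Qc5; b7: attacked by Rb4; b8: attacked by Rb4.
Legal moves for White: none.
Not in check and no legal moves → stalemate.

stalemate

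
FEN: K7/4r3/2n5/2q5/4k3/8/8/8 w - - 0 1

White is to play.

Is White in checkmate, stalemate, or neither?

stalemate

White to move; white king on a8.
In check: no.
King squares — a7: attacked by Qc5; b7: attacked by Re7; b8: attacked by Nc6.
Legal moves for White: none.
Not in check and no legal moves → stalemate.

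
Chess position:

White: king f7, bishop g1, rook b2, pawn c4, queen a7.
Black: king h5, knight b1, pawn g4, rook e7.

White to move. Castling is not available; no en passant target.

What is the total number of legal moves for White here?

White to move; king on f7.
In check: yes, from the black rook on e7.
Legal moves: Kg8, Kf8, Kxe7, Kf6, Qxe7.
Count: 5.

5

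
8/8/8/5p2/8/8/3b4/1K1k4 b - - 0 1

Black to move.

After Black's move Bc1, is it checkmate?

After Bc1: white king on b1; in check: no.
White is not in check, so this cannot be checkmate.

no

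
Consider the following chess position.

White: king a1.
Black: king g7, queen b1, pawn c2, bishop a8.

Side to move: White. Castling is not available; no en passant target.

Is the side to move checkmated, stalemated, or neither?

White to move; white king on a1.
In check: yes, from the black queen on b1.
King squares — b1: attacked by Pc2; a2: attacked by Qb1; b2: attacked by Qb1.
Legal moves for White: none.
In check with no legal moves → checkmate.

checkmate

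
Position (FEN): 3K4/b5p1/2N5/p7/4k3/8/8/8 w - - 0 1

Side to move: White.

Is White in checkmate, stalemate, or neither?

neither

White to move; white king on d8.
In check: no.
Legal moves for White: Ke8, Kc8, Ke7, Kd7, Kc7, Nb8, Ne7, Nxa7, Ne5, Nxa5, Nd4, Nb4.
White has 12 legal moves and is not in check → neither.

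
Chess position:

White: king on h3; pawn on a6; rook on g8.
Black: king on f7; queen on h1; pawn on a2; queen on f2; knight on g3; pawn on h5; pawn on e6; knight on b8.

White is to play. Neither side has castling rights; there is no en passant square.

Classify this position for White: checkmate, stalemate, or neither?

White to move; white king on h3.
In check: yes, from the black queen on h1.
King squares — g2: attacked by Qh1; h2: attacked by Qh1; g3: attacked by Qf2; g4: attacked by Ph5; h4: attacked by Qh1.
Legal moves for White: none.
In check with no legal moves → checkmate.

checkmate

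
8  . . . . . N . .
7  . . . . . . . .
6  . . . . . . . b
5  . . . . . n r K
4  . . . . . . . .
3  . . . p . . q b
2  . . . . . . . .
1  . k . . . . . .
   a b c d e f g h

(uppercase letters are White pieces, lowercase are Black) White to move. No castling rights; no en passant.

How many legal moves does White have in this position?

0

White to move; king on h5.
In check: yes, from the black rook on g5.
Legal moves: none.
Count: 0.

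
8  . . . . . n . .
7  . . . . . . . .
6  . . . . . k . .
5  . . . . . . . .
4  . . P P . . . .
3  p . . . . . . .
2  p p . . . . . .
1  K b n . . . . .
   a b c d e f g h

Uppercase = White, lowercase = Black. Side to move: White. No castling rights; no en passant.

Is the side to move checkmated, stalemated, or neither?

checkmate

White to move; white king on a1.
In check: yes, from the black pawn on b2.
King squares — b1: attacked by Pa2; a2: attacked by Bb1; b2: attacked by Pa3.
Legal moves for White: none.
In check with no legal moves → checkmate.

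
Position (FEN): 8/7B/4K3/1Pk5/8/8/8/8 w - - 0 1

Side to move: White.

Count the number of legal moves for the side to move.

14

White to move; king on e6.
In check: no.
Legal moves: Bg8, Bg6, Bf5, Be4, Bd3, Bc2, Bb1, Kf7, Ke7, Kd7, Kf6, Kf5, Ke5, b6.
Count: 14.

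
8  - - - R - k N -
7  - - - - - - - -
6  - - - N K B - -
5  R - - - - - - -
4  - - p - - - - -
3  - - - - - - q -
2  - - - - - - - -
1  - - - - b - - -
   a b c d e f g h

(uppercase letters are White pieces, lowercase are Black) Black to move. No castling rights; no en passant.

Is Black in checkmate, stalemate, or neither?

checkmate

Black to move; black king on f8.
In check: yes, from the white rook on d8.
King squares — e7: attacked by Ke6; f7: attacked by Nd6; g7: attacked by Bf6; e8: attacked by Nd6; g8: attacked by Rd8.
Legal moves for Black: none.
In check with no legal moves → checkmate.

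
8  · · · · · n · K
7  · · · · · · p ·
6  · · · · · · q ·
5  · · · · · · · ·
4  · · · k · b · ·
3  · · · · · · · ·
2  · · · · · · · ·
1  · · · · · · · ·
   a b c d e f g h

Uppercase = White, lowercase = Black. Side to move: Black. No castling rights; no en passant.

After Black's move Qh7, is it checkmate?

After Qh7: white king on h8; in check: yes, from the black queen on h7.
King squares — g7: attacked by Qh7; h7: attacked by Nf8; g8: attacked by Qh7.
White has no legal moves → checkmate.

yes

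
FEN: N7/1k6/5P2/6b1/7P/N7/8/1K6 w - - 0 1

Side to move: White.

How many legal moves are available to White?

12

White to move; king on b1.
In check: no.
Legal moves: Nc7, Nb6, Nb5, Nc4, Nc2, Kc2, Kb2, Ka2, Ka1, hxg5, f7, h5.
Count: 12.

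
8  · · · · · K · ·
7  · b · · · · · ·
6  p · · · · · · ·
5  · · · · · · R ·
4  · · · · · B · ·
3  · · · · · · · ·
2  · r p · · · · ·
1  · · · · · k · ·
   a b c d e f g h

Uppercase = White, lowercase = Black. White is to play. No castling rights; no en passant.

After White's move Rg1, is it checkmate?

no

After Rg1: black king on f1; in check: yes, from the white rook on g1.
Black has 3 legal replies: Kf2, Ke2, Kxg1.
In check but a legal move exists → not checkmate.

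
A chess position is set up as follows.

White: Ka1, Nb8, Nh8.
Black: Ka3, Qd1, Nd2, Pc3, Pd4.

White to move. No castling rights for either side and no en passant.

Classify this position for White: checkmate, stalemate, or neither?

checkmate

White to move; white king on a1.
In check: yes, from the black queen on d1.
King squares — b1: attacked by Qd1; a2: attacked by Ka3; b2: attacked by Ka3.
Legal moves for White: none.
In check with no legal moves → checkmate.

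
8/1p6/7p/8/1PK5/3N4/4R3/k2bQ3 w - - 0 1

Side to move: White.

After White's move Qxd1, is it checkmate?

After Qxd1: black king on a1; in check: yes, from the white queen on d1.
King squares — b1: attacked by Qd1; a2: attacked by Re2; b2: attacked by Re2.
Black has no legal moves → checkmate.

yes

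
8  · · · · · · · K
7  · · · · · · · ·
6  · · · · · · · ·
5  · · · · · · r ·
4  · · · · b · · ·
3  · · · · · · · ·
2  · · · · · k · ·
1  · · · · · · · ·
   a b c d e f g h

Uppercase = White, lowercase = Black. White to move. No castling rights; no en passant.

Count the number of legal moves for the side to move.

0

White to move; king on h8.
In check: no.
Legal moves: none.
Count: 0.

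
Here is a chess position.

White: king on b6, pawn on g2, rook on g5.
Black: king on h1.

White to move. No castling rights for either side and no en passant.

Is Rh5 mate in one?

After Rh5: black king on h1; in check: yes, from the white rook on h5.
Black has 2 legal replies: Kxg2, Kg1.
In check but a legal move exists → not checkmate.

no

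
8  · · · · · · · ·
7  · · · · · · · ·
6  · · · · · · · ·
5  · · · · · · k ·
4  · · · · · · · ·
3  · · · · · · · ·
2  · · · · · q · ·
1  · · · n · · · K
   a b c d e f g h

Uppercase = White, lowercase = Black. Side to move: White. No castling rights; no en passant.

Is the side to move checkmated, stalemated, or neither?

stalemate

White to move; white king on h1.
In check: no.
King squares — g1: attacked by Qf2; g2: attacked by Qf2; h2: attacked by Qf2.
Legal moves for White: none.
Not in check and no legal moves → stalemate.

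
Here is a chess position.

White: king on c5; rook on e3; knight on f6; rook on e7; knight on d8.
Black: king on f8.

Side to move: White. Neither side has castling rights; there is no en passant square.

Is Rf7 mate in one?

After Rf7: black king on f8; in check: yes, from the white rook on f7.
King squares — e7: attacked by Re3; f7: attacked by Nd8; g7: attacked by Rf7; e8: attacked by Re3; g8: attacked by Nf6.
Black has no legal moves → checkmate.

yes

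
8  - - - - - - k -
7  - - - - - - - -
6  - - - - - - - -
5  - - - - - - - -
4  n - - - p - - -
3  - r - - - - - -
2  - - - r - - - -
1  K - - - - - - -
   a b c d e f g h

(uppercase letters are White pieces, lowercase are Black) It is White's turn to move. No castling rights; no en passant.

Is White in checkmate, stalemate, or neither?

White to move; white king on a1.
In check: no.
King squares — b1: attacked by Rb3; a2: attacked by Rd2; b2: attacked by Rd2.
Legal moves for White: none.
Not in check and no legal moves → stalemate.

stalemate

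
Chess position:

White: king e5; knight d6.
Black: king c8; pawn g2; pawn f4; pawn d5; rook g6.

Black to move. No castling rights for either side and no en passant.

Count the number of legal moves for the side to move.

5

Black to move; king on c8.
In check: yes, from the white knight on d6.
Legal moves: Kd8, Kb8, Kd7, Kc7, Rxd6.
Count: 5.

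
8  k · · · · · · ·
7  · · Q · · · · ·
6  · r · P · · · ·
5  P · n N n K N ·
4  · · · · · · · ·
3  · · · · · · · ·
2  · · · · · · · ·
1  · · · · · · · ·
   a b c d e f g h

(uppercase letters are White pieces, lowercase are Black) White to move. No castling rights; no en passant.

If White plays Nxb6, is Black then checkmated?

After Nxb6: black king on a8; in check: yes, from the white knight on b6.
King squares — a7: attacked by Qc7; b7: attacked by Qc7; b8: attacked by Qc7.
Black has no legal moves → checkmate.

yes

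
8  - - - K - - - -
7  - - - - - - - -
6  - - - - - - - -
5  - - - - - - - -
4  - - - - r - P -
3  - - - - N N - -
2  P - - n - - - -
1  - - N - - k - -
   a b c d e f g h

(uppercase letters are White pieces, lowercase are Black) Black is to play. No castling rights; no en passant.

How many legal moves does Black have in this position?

2

Black to move; king on f1.
In check: yes, from the white knight on e3.
Legal moves: Kf2, Rxe3.
Count: 2.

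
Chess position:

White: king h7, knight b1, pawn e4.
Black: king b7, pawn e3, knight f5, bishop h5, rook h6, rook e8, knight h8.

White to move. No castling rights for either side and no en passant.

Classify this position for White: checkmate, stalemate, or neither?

checkmate

White to move; white king on h7.
In check: yes, from the black rook on h6.
King squares — g6: attacked by Bh5; h6: attacked by Nf5; g7: attacked by Nf5; g8: attacked by Re8; h8: attacked by Rh6.
Legal moves for White: none.
In check with no legal moves → checkmate.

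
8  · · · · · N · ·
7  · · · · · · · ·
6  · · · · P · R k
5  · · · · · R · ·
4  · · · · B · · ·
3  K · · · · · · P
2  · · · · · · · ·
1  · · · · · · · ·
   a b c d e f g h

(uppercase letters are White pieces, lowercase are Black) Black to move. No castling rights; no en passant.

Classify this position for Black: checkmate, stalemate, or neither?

Black to move; black king on h6.
In check: yes, from the white rook on g6.
King squares — g5: attacked by Rf5; h5: attacked by Rf5; g6: attacked by Nf8; g7: attacked by Rg6; h7: attacked by Nf8.
Legal moves for Black: none.
In check with no legal moves → checkmate.

checkmate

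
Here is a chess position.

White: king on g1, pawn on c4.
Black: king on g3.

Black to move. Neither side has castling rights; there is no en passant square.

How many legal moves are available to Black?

5

Black to move; king on g3.
In check: no.
Legal moves: Kh4, Kg4, Kf4, Kh3, Kf3.
Count: 5.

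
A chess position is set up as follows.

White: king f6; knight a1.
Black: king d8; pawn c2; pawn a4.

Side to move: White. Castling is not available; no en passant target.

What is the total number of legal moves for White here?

9

White to move; king on f6.
In check: no.
Legal moves: Kg7, Kf7, Kg6, Ke6, Kg5, Kf5, Ke5, Nb3, Nxc2.
Count: 9.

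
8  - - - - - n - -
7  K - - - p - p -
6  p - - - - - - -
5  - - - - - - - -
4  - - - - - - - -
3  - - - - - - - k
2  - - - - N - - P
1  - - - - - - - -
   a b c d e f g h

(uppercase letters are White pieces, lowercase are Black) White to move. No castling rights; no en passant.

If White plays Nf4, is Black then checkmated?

no

After Nf4: black king on h3; in check: yes, from the white knight on f4.
Black has 3 legal replies: Kh4, Kg4, Kxh2.
In check but a legal move exists → not checkmate.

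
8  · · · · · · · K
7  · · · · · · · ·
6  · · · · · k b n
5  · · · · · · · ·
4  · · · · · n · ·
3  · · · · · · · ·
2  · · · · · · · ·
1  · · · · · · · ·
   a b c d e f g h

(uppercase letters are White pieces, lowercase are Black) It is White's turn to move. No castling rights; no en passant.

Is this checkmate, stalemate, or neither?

stalemate

White to move; white king on h8.
In check: no.
King squares — g7: attacked by Kf6; h7: attacked by Bg6; g8: attacked by Nh6.
Legal moves for White: none.
Not in check and no legal moves → stalemate.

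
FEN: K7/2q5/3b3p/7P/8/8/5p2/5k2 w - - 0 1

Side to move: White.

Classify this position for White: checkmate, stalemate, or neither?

White to move; white king on a8.
In check: no.
King squares — a7: attacked by Qc7; b7: attacked by Qc7; b8: attacked by Qc7.
Legal moves for White: none.
Not in check and no legal moves → stalemate.

stalemate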